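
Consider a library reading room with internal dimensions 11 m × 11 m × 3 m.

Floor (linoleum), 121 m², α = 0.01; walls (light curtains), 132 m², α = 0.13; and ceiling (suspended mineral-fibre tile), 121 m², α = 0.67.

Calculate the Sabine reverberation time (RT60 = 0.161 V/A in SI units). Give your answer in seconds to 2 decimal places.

A = Σ Sᵢαᵢ = 121·0.01 + 132·0.13 + 121·0.67 = 99.440 sabins.
V = 11·11·3 = 363 m³.
T = 0.161 V/A = 0.161·363/99.440 = 0.59 s.

0.59 s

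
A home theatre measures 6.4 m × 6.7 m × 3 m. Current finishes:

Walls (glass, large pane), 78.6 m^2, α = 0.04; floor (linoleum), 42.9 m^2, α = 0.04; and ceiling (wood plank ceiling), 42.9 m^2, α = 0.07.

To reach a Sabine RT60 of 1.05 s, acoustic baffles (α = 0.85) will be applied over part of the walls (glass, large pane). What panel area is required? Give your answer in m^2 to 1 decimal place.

14.6

Equivalent absorption area: A₁ = 78.6·0.04 + 42.9·0.04 + 42.9·0.07 = 7.863 m^2.
Required A₂ = 0.161·128.64/1.05 = 19.725 sabins.
Absorption to add: 19.725 − 7.863 = 11.862 sabins.
Each m^2 of panel replacing the walls (glass, large pane) adds (0.85 − 0.04) = 0.81 sabins.
Panel area = 11.862 / 0.81 = 14.6 m^2.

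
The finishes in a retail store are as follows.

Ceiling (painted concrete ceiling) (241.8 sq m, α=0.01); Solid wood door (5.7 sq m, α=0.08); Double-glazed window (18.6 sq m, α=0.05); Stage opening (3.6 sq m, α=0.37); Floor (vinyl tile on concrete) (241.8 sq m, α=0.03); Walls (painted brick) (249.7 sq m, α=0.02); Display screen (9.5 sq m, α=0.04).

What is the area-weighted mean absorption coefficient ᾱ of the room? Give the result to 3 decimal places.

0.023

S = Σ Sᵢ = 241.8 + 5.7 + 18.6 + 3.6 + 241.8 + 249.7 + 9.5 = 770.7 sq m.
Σ(Sᵢαᵢ) = 241.8*0.01 + 5.7*0.08 + 18.6*0.05 + 3.6*0.37 + 241.8*0.03 + 249.7*0.02 + 9.5*0.04 = 17.764.
ᾱ = 17.764 / 770.7 = 0.023.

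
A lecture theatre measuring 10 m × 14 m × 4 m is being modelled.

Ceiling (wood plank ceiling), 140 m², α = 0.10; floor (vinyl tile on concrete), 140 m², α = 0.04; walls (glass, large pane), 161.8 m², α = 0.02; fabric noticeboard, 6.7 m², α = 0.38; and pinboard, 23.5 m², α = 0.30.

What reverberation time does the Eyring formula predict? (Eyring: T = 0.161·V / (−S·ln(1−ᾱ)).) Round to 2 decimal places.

2.68 sec

S = Σ Sᵢ = 472.0 m².
Absorption A = 140×0.10 + 140×0.04 + 161.8×0.02 + 6.7×0.38 + 23.5×0.30 = 32.432 sabins.
Mean coefficient ᾱ = A/S = 0.0687.
Eyring denominator: −S ln(1−ᾱ) = 33.594.
V = 10 × 14 × 4 = 560 m³.
RT60 = 0.161 × 560 / 33.594 = 2.68 s.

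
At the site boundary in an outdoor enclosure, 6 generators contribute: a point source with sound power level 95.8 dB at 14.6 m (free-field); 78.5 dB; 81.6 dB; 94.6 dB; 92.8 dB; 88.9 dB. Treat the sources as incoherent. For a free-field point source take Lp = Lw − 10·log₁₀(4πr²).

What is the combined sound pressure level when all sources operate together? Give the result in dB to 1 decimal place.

97.6 dB

Source at 14.6 m: Lp = 95.8 − 10·log₁₀(4π·14.6²) = 95.8 − 10·log₁₀(2678.648) = 61.5 dB.
Sum in the linear (power) domain: Σ 10^(Lᵢ/10) = 10^(61.5/10) + 10^(78.5/10) + 10^(81.6/10) + 10^(94.6/10) + 10^(92.8/10) + 10^(88.9/10) = 5.782e+09.
Back to dB: 10·log₁₀ Σ = 97.6 dB.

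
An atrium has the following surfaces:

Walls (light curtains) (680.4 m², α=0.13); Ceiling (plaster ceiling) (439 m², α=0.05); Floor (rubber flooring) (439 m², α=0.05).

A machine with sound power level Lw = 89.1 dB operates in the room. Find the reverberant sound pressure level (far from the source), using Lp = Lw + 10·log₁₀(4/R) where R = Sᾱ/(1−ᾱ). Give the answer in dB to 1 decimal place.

73.5 dB

Σ(Sᵢαᵢ) = 680.4·0.13 + 439·0.05 + 439·0.05 = 132.352; total area S = 1558.4 m².
ᾱ = 0.0849, so room constant R = A/(1−ᾱ) = 144.631 m².
Lp = 89.1 + 10·log₁₀(4/144.631) = 89.1 + (-15.58) = 73.5 dB.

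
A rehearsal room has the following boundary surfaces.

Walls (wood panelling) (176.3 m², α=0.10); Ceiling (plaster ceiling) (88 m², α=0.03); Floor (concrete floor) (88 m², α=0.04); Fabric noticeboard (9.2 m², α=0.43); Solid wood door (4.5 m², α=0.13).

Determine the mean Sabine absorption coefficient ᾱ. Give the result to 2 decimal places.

Total surface area S = 366.0 m².
Weighted sum Σ Sα = 28.331.
ᾱ = A/S = 0.08.

0.08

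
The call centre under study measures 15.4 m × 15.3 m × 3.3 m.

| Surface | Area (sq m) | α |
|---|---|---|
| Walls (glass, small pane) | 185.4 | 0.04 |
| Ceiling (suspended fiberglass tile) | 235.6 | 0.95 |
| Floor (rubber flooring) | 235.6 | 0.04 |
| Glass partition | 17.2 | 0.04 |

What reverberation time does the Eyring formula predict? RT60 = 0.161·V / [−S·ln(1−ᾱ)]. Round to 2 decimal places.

0.42 s

S = Σ Sᵢ = 673.8 sq m.
Σ(Sᵢαᵢ) = 185.4·0.04 + 235.6·0.95 + 235.6·0.04 + 17.2·0.04 = 241.348.
ᾱ = 241.348 / 673.8 = 0.3582.
Eyring denominator: −S ln(1−ᾱ) = 298.816.
V = 15.4 × 15.3 × 3.3 = 777.546 m³.
RT60 = 0.161 × 777.546 / 298.816 = 0.42 s.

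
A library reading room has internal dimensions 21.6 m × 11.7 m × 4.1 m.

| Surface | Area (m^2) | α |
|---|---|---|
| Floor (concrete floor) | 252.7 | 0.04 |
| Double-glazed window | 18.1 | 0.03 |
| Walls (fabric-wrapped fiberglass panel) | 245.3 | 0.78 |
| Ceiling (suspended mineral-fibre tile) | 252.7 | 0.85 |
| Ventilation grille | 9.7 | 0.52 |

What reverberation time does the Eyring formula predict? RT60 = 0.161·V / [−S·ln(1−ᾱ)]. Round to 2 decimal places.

0.27 sec

S = Σ Sᵢ = 778.5 m^2.
Absorption A = 252.7·0.04 + 18.1·0.03 + 245.3·0.78 + 252.7·0.85 + 9.7·0.52 = 421.824 sabins.
ᾱ = 421.824 / 778.5 = 0.5418.
−S·ln(1−ᾱ) = −778.5 × ln(1 − 0.5418) = 607.580.
V = 21.6 × 11.7 × 4.1 = 1036.152 m³.
T = 0.161·V/[−S·ln(1−ᾱ)] = 0.161·1036.152/607.580 = 0.27 s.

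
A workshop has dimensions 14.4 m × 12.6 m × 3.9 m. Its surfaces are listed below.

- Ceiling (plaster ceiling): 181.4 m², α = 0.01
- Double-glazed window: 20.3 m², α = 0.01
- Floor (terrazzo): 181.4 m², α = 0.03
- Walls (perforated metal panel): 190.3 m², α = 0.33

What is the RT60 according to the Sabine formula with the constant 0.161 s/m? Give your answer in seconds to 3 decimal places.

1.622 sec

Total absorption A = 181.4×0.01 + 20.3×0.01 + 181.4×0.03 + 190.3×0.33
  = 1.814 + 0.203 + 5.442 + 62.799 = 70.258 m² sabins.
Room volume: 707.616 m³.
Sabine: RT60 = 0.161 × 707.616 / 70.258 = 1.622 s.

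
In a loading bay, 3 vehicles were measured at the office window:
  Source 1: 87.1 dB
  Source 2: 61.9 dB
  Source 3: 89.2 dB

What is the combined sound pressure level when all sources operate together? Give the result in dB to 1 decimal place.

91.3 dB

Sum in the linear (power) domain: Σ 10^(Lᵢ/10) = 10^(87.1/10) + 10^(61.9/10) + 10^(89.2/10) = 1.346e+09.
L_total = 10·log₁₀(1.346e+09) = 91.3 dB.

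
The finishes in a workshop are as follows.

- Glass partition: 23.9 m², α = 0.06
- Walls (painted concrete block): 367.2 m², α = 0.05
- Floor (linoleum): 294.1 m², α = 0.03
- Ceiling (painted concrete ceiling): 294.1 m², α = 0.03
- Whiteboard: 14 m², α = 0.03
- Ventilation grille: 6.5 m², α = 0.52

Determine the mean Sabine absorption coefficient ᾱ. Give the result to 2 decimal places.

0.04

Total surface area S = 999.8 m².
Weighted sum Σ Sα = 41.240.
ᾱ = A/S = 0.04.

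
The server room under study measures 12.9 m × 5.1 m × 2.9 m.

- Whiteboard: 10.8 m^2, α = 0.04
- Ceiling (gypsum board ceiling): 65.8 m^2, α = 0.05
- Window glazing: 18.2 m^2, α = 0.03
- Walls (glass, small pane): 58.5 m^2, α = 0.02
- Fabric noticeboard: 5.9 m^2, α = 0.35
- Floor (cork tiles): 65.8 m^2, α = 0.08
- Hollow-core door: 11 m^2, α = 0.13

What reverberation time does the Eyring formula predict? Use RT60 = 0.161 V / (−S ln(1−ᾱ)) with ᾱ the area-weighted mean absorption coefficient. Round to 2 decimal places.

2.10 sec

Total surface area S = 10.8 + 65.8 + 18.2 + 58.5 + 5.9 + 65.8 + 11 = 236.0 m^2.
Σ(Sᵢαᵢ) = 10.8·0.04 + 65.8·0.05 + 18.2·0.03 + 58.5·0.02 + 5.9·0.35 + 65.8·0.08 + 11·0.13 = 14.197.
Mean coefficient ᾱ = A/S = 0.0602.
Eyring denominator: −S ln(1−ᾱ) = 14.653.
V = 12.9 × 5.1 × 2.9 = 190.791 m³.
RT60 = 0.161 × 190.791 / 14.653 = 2.10 s.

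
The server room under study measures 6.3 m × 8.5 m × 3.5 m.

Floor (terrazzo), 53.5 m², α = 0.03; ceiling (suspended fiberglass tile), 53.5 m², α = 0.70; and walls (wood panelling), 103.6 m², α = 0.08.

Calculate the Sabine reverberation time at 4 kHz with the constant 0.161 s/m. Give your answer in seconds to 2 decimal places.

Total absorption A = 53.5·0.03 + 53.5·0.70 + 103.6·0.08
  = 1.605 + 37.450 + 8.288 = 47.343 m² sabins.
Room volume: 187.425 m³.
RT60 = 0.161 · V / A = 0.161 × 187.425 / 47.343 = 0.64 s.

0.64 seconds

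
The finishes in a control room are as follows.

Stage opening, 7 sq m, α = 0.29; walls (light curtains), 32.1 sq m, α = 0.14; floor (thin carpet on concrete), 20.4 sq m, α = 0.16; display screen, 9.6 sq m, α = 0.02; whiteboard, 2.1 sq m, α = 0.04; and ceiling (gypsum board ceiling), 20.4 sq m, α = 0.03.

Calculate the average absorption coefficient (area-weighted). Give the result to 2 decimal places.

Total surface area S = 91.6 sq m.
Σ(Sᵢαᵢ) = 7·0.29 + 32.1·0.14 + 20.4·0.16 + 9.6·0.02 + 2.1·0.04 + 20.4·0.03 = 10.676.
ᾱ = 10.676 / 91.6 = 0.12.

0.12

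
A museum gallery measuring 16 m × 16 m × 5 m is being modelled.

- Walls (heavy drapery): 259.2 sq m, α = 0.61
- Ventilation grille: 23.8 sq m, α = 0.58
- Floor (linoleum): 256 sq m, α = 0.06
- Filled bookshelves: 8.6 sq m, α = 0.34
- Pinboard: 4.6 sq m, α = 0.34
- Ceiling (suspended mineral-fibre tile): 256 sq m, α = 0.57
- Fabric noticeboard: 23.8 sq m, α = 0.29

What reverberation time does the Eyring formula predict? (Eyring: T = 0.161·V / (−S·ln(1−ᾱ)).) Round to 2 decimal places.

S = Σ Sᵢ = 832.0 sq m.
Σ(Sᵢαᵢ) = 259.2×0.61 + 23.8×0.58 + 256×0.06 + 8.6×0.34 + 4.6×0.34 + 256×0.57 + 23.8×0.29 = 344.586.
ᾱ = 344.586 / 832.0 = 0.4142.
Eyring denominator: −S ln(1−ᾱ) = 444.934.
V = 16 × 16 × 5 = 1280 m³.
RT60 = 0.161 × 1280 / 444.934 = 0.46 s.

0.46 sec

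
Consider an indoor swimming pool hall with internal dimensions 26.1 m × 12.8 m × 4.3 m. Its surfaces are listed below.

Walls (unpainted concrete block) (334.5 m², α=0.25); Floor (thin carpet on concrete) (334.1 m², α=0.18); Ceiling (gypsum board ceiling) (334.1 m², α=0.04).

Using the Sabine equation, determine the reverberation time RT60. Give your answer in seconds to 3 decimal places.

Total absorption A = 334.5·0.25 + 334.1·0.18 + 334.1·0.04
  = 83.625 + 60.138 + 13.364 = 157.127 m² sabins.
Room volume: 1436.544 m³.
RT60 = 0.161 · V / A = 0.161 × 1436.544 / 157.127 = 1.472 s.

1.472 s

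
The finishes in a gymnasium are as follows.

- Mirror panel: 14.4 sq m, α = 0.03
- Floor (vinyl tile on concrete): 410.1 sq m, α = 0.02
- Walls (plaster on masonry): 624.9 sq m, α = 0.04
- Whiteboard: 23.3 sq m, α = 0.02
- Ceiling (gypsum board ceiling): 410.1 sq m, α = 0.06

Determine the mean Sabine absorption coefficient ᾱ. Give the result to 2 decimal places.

0.04

Total surface area S = 1482.8 sq m.
Weighted sum Σ Sα = 58.702.
ᾱ = A/S = 0.04.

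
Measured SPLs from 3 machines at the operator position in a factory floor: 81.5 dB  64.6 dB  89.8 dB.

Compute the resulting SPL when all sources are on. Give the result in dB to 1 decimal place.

90.4 dB

Sum in the linear (power) domain: Σ 10^(Lᵢ/10) = 10^(81.5/10) + 10^(64.6/10) + 10^(89.8/10) = 1.099e+09.
L_total = 10·log₁₀(1.099e+09) = 90.4 dB.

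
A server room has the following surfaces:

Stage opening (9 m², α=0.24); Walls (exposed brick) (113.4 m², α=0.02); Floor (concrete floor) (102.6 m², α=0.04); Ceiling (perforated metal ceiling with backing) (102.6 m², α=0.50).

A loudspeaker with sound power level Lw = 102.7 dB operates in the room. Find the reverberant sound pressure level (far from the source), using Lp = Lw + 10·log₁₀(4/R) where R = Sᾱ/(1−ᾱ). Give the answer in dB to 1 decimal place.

90.1 dB

A = 59.832 sabins; S = 327.6 m².
ᾱ = 59.832/327.6 = 0.1826; R = Sᾱ/(1−ᾱ) = 59.832/(1−0.1826) = 73.198 m².
Lp = 102.7 + 10·log₁₀(4/73.198) = 102.7 + (-12.62) = 90.1 dB.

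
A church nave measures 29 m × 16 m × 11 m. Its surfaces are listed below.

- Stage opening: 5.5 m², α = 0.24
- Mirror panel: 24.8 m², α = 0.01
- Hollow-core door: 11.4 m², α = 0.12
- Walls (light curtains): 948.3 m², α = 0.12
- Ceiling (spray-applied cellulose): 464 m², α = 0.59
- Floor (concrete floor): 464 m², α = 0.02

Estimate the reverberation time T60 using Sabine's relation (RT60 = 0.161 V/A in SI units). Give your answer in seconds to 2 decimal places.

Summing Sᵢαᵢ: 1.320 + 0.248 + 1.368 + 113.796 + 273.760 + 9.280 → A = 399.772 sabins.
V = 29·16·11 = 5104 m³.
Sabine: RT60 = 0.161 × 5104 / 399.772 = 2.06 s.

2.06 sec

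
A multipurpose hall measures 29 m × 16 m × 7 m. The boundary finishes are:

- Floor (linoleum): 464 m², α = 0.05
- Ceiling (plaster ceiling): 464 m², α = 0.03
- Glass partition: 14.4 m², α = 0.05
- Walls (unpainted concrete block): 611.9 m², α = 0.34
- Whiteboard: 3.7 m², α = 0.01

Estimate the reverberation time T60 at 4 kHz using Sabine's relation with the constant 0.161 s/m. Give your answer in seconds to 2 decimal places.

2.13 s

Equivalent absorption area: A = 464×0.05 + 464×0.03 + 14.4×0.05 + 611.9×0.34 + 3.7×0.01 = 245.923 m².
Volume V = 29 × 16 × 7 = 3248 m³.
Sabine: RT60 = 0.161 × 3248 / 245.923 = 2.13 s.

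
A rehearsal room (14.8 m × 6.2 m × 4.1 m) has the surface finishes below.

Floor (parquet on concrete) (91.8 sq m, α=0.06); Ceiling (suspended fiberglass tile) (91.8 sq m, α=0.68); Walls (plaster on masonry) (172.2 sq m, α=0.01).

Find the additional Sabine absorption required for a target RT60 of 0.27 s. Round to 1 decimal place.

154.7 sabins

Total absorption A₁ = 91.8*0.06 + 91.8*0.68 + 172.2*0.01
  = 5.508 + 62.424 + 1.722 = 69.654 sq m sabins.
Target A₂ = 0.161·376.216/0.27 = 224.336 sabins (V = 376.216 m³).
ΔA = A₂ − A₁ = 224.336 − 69.654 = 154.7 sabins.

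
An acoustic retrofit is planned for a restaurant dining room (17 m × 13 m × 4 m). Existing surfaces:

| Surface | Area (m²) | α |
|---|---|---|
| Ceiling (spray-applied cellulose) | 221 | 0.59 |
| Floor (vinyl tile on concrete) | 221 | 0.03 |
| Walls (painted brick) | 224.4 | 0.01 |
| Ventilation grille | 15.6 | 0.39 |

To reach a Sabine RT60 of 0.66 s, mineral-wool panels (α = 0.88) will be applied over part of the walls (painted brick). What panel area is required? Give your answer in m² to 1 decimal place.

A₁ = Σ Sᵢαᵢ = 221·0.59 + 221·0.03 + 224.4·0.01 + 15.6·0.39 = 145.348 sabins.
Required A₂ = 0.161·884/0.66 = 215.642 sabins.
ΔA needed = 215.642 − 145.348 = 70.294 sabins.
Net gain per m²: Δα = 0.88 − 0.01 = 0.87.
Area = ΔA/Δα = 70.294/0.87 = 80.8 m².

80.8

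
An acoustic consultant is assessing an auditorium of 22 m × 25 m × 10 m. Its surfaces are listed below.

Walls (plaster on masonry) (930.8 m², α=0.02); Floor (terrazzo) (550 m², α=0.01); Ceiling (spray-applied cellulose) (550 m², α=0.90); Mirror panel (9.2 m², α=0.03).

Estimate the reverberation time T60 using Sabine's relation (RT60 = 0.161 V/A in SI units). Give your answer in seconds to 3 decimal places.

Equivalent absorption area: A = 930.8×0.02 + 550×0.01 + 550×0.90 + 9.2×0.03 = 519.392 m².
Room volume: 5500 m³.
T = 0.161 V/A = 0.161·5500/519.392 = 1.705 s.

1.705 sec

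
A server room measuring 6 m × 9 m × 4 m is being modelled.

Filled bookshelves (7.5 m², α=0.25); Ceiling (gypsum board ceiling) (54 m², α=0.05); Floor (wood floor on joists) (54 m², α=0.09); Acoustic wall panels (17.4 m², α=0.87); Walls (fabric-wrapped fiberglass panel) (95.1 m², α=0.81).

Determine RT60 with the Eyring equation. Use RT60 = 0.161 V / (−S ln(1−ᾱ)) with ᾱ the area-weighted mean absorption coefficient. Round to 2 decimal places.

0.26 s

S = Σ Sᵢ = 228.0 m².
Σ(Sᵢαᵢ) = 7.5·0.25 + 54·0.05 + 54·0.09 + 17.4·0.87 + 95.1·0.81 = 101.604.
ᾱ = 101.604 / 228.0 = 0.4456.
Eyring denominator: −S ln(1−ᾱ) = 134.490.
V = 6 × 9 × 4 = 216 m³.
RT60 = 0.161 × 216 / 134.490 = 0.26 s.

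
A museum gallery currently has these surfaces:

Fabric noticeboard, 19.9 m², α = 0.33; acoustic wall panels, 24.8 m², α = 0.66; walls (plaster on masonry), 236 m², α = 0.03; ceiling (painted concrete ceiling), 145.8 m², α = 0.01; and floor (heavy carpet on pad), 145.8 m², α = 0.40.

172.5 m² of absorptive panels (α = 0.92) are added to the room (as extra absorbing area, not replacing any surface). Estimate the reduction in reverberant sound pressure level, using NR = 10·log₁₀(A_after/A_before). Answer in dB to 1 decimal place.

4.4 dB

Summing Sᵢαᵢ: 6.567 + 16.368 + 7.080 + 1.458 + 58.320 → A_before = 89.793 sabins.
Treatment contributes 172.5·0.92 = 158.700 sabins.
New total A_after = 248.493 sabins.
NR = 10·log₁₀(248.493/89.793) = 4.4 dB.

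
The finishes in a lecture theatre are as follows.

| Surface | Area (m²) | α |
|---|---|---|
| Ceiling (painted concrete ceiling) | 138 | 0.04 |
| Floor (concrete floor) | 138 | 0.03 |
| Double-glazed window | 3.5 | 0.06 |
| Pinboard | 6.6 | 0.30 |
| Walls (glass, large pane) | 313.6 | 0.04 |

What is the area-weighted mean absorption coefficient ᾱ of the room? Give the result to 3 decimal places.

S = Σ Sᵢ = 138 + 138 + 3.5 + 6.6 + 313.6 = 599.7 m².
Σ(Sᵢαᵢ) = 138·0.04 + 138·0.03 + 3.5·0.06 + 6.6·0.30 + 313.6·0.04 = 24.394.
ᾱ = A/S = 0.041.

0.041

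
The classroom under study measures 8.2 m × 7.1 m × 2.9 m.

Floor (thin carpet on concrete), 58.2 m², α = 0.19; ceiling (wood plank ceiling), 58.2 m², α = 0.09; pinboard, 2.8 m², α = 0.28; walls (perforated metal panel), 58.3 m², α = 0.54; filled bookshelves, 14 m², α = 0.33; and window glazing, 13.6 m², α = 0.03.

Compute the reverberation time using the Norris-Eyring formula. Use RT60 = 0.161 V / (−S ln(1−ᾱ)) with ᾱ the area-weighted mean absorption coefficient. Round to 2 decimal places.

0.44 s

Total surface area S = 58.2 + 58.2 + 2.8 + 58.3 + 14 + 13.6 = 205.1 m².
Σ(Sᵢαᵢ) = 58.2·0.19 + 58.2·0.09 + 2.8·0.28 + 58.3·0.54 + 14·0.33 + 13.6·0.03 = 53.590.
Mean coefficient ᾱ = A/S = 0.2613.
Eyring denominator: −S ln(1−ᾱ) = 62.117.
V = 8.2 × 7.1 × 2.9 = 168.838 m³.
T = 0.161·V/[−S·ln(1−ᾱ)] = 0.161·168.838/62.117 = 0.44 s.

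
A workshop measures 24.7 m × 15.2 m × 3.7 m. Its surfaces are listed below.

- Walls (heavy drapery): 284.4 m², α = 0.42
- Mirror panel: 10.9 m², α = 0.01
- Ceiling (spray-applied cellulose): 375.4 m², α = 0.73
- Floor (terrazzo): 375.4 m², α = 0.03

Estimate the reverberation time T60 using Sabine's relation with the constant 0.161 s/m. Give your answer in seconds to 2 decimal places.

Summing Sᵢαᵢ: 119.448 + 0.109 + 274.042 + 11.262 → A = 404.861 sabins.
V = 24.7·15.2·3.7 = 1389.128 m³.
T = 0.161 V/A = 0.161·1389.128/404.861 = 0.55 s.

0.55 s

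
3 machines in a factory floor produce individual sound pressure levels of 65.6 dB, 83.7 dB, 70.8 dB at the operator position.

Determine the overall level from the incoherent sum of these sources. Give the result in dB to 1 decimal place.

Sum in the linear (power) domain: Σ 10^(Lᵢ/10) = 10^(65.6/10) + 10^(83.7/10) + 10^(70.8/10) = 2.501e+08.
Combined level = 10 log₁₀(2.501e+08) = 84.0 dB.

84.0 dB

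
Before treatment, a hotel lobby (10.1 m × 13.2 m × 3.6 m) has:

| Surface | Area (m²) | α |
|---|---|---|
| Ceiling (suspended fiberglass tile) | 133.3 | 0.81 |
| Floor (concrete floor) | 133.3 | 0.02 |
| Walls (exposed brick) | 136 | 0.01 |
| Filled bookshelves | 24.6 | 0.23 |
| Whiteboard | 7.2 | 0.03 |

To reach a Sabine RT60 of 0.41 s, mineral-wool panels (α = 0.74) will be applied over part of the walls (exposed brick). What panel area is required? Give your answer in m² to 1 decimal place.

96.7

Summing Sᵢαᵢ: 107.973 + 2.666 + 1.360 + 5.658 + 0.216 → A₁ = 117.873 sabins.
Required A₂ = 0.161·479.952/0.41 = 188.469 sabins.
ΔA needed = 188.469 − 117.873 = 70.596 sabins.
Each m² of panel replacing the walls (exposed brick) adds (0.74 − 0.01) = 0.73 sabins.
Area = ΔA/Δα = 70.596/0.73 = 96.7 m².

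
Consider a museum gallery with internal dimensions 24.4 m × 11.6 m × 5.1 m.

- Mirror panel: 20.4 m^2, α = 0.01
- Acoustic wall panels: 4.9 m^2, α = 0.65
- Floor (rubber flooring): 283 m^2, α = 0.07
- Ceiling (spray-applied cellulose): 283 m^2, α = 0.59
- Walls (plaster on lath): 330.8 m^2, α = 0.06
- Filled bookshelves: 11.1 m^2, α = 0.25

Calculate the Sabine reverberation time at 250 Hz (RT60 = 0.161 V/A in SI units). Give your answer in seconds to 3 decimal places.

1.092 seconds

Equivalent absorption area: A = 20.4×0.01 + 4.9×0.65 + 283×0.07 + 283×0.59 + 330.8×0.06 + 11.1×0.25 = 212.792 m^2.
Room volume: 1443.504 m³.
RT60 = 0.161 · V / A = 0.161 × 1443.504 / 212.792 = 1.092 s.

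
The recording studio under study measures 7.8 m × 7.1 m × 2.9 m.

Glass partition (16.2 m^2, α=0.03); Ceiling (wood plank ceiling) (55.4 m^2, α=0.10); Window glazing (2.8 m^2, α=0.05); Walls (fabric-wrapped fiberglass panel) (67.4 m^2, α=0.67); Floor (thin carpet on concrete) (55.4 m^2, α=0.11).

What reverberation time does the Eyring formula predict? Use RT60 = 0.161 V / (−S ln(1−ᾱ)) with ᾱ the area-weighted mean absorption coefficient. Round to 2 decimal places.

S = Σ Sᵢ = 197.2 m^2.
Σ(Sᵢαᵢ) = 16.2·0.03 + 55.4·0.10 + 2.8·0.05 + 67.4·0.67 + 55.4·0.11 = 57.418.
ᾱ = 57.418 / 197.2 = 0.2912.
Eyring denominator: −S ln(1−ᾱ) = 67.873.
V = 7.8 × 7.1 × 2.9 = 160.602 m³.
T = 0.161·V/[−S·ln(1−ᾱ)] = 0.161·160.602/67.873 = 0.38 s.

0.38 s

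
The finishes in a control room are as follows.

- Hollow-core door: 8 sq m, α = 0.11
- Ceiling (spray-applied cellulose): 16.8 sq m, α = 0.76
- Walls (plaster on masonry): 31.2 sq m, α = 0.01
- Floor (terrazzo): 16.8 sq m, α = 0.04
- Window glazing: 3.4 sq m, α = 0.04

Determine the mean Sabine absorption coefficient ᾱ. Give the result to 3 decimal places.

Total surface area S = 76.2 sq m.
Σ(Sᵢαᵢ) = 8·0.11 + 16.8·0.76 + 31.2·0.01 + 16.8·0.04 + 3.4·0.04 = 14.768.
ᾱ = 14.768 / 76.2 = 0.194.

0.194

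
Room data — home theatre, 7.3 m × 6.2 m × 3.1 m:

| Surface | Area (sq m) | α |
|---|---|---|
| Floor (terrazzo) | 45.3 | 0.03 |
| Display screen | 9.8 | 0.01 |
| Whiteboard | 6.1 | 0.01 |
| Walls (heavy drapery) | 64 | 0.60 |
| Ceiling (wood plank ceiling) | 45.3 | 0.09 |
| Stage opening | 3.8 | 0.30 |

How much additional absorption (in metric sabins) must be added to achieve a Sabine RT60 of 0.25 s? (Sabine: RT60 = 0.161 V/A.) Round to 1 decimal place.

Summing Sᵢαᵢ: 1.359 + 0.098 + 0.061 + 38.400 + 4.077 + 1.140 → A₁ = 45.135 sabins.
For T = 0.25 s, need A₂ = 0.161·V/T = 0.161·140.306/0.25 = 90.357 sabins.
Additional absorption ΔA = 90.357 − 45.135 = 45.2 sabins.

45.2 sabins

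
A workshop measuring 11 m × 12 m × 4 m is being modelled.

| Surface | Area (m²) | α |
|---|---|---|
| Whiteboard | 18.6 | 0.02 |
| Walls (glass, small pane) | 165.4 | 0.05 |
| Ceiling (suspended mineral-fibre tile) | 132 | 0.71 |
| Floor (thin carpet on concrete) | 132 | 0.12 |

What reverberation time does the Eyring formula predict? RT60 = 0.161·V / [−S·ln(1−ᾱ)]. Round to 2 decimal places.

S = Σ Sᵢ = 448.0 m².
Absorption A = 18.6·0.02 + 165.4·0.05 + 132·0.71 + 132·0.12 = 118.202 sabins.
Mean coefficient ᾱ = A/S = 0.2638.
−S·ln(1−ᾱ) = −448.0 × ln(1 − 0.2638) = 137.202.
V = 11 × 12 × 4 = 528 m³.
T = 0.161·V/[−S·ln(1−ᾱ)] = 0.161·528/137.202 = 0.62 s.

0.62 s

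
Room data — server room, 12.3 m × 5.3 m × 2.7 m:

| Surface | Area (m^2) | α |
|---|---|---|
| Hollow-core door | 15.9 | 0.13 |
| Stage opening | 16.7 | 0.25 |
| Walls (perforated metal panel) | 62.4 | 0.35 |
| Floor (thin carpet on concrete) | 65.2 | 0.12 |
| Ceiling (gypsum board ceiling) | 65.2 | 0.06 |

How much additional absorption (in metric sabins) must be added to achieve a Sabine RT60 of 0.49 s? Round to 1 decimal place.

18.0 sabins

Equivalent absorption area: A₁ = 15.9*0.13 + 16.7*0.25 + 62.4*0.35 + 65.2*0.12 + 65.2*0.06 = 39.818 m^2.
V = 176.013 m³. Required absorption A₂ = 0.161 × 176.013 / 0.49 = 57.833 sabins.
ΔA = A₂ − A₁ = 57.833 − 39.818 = 18.0 sabins.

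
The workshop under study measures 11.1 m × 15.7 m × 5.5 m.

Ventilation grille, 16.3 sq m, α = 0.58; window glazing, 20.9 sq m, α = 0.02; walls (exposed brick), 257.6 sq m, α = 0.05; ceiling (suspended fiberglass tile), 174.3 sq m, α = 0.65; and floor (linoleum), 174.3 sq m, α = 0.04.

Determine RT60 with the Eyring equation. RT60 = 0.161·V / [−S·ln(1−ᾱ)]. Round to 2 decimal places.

S = Σ Sᵢ = 643.4 sq m.
Σ(Sᵢαᵢ) = 16.3×0.58 + 20.9×0.02 + 257.6×0.05 + 174.3×0.65 + 174.3×0.04 = 143.019.
Mean coefficient ᾱ = A/S = 0.2223.
Eyring denominator: −S ln(1−ᾱ) = 161.760.
V = 11.1 × 15.7 × 5.5 = 958.485 m³.
RT60 = 0.161 × 958.485 / 161.760 = 0.95 s.

0.95 s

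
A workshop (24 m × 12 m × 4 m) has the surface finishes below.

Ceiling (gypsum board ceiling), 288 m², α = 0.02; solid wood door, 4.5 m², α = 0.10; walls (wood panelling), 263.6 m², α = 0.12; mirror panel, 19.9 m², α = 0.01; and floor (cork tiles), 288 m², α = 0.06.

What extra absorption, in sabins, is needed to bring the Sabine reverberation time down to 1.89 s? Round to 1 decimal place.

42.8 sabins

Total absorption A₁ = 288·0.02 + 4.5·0.10 + 263.6·0.12 + 19.9·0.01 + 288·0.06
  = 5.760 + 0.450 + 31.632 + 0.199 + 17.280 = 55.321 m² sabins.
For T = 1.89 s, need A₂ = 0.161·V/T = 0.161·1152/1.89 = 98.133 sabins.
ΔA = A₂ − A₁ = 98.133 − 55.321 = 42.8 sabins.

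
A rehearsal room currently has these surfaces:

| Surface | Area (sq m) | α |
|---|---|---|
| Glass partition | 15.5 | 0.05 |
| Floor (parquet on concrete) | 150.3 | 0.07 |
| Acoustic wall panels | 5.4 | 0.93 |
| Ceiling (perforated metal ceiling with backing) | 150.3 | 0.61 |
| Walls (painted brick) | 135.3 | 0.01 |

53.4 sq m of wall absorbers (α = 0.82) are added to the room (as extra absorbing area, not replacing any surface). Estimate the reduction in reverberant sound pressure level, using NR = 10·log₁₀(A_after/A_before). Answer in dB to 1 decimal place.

1.5 dB

Equivalent absorption area: A_before = 15.5×0.05 + 150.3×0.07 + 5.4×0.93 + 150.3×0.61 + 135.3×0.01 = 109.354 sq m.
Added absorption = 53.4 × 0.82 = 43.788 sabins.
New total A_after = 153.142 sabins.
Reduction = 10 log₁₀(A_after/A_before) = 10 log₁₀(1.4004) = 1.5 dB.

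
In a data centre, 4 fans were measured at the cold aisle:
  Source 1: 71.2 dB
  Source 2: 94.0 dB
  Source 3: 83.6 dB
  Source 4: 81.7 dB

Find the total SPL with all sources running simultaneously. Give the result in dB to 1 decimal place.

94.6 dB

Σ 10^(Lᵢ/10) = 2.902e+09.
L_total = 10·log₁₀(2.902e+09) = 94.6 dB.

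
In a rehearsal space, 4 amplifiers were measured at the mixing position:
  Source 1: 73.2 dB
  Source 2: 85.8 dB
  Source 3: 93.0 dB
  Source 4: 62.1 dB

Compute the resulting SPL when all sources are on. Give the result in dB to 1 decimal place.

Converting to relative power and adding: 10^(73.2/10) + 10^(85.8/10) + 10^(93.0/10) + 10^(62.1/10) = 2.398e+09.
L_total = 10·log₁₀(2.398e+09) = 93.8 dB.

93.8 dB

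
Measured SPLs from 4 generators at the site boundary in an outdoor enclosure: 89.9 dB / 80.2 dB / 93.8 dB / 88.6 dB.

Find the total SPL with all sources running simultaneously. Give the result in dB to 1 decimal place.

Converting to relative power and adding: 10^(89.9/10) + 10^(80.2/10) + 10^(93.8/10) + 10^(88.6/10) = 4.205e+09.
L_total = 10·log₁₀(4.205e+09) = 96.2 dB.

96.2 dB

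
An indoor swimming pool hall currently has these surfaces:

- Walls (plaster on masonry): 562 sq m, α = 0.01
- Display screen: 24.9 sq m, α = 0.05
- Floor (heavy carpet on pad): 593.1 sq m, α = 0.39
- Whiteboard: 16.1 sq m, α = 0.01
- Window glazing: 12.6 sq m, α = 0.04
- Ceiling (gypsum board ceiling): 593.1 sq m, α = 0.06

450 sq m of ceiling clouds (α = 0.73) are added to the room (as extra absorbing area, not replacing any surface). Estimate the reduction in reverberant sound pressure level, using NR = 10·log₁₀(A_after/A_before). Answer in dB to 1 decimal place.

Summing Sᵢαᵢ: 5.620 + 1.245 + 231.309 + 0.161 + 0.504 + 35.586 → A_before = 274.425 sabins.
Added absorption = 450 × 0.73 = 328.500 sabins.
A_after = 274.425 + 328.500 = 602.925 sabins.
NR = 10·log₁₀(602.925/274.425) = 3.4 dB.

3.4 dB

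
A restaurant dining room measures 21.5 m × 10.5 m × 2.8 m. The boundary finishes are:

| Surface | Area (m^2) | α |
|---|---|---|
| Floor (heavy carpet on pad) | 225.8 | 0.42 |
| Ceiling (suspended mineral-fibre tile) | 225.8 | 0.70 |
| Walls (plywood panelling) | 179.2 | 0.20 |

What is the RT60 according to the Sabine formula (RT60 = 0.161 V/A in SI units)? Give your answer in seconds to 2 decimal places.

0.35 sec

Total absorption A = 225.8·0.42 + 225.8·0.70 + 179.2·0.20
  = 94.836 + 158.060 + 35.840 = 288.736 m^2 sabins.
V = 21.5·10.5·2.8 = 632.1 m³.
T = 0.161 V/A = 0.161·632.1/288.736 = 0.35 s.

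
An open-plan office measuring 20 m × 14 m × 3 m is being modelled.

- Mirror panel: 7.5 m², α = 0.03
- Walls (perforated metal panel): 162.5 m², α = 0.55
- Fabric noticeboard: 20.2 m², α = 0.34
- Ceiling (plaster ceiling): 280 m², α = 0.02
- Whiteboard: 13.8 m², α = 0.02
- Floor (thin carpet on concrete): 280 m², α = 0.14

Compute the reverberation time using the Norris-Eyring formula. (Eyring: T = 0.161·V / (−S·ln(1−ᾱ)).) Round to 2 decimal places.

0.86 seconds

S = Σ Sᵢ = 764.0 m².
Absorption A = 7.5·0.03 + 162.5·0.55 + 20.2·0.34 + 280·0.02 + 13.8·0.02 + 280·0.14 = 141.544 sabins.
Mean coefficient ᾱ = A/S = 0.1853.
Eyring denominator: −S ln(1−ᾱ) = 156.571.
V = 20 × 14 × 3 = 840 m³.
RT60 = 0.161 × 840 / 156.571 = 0.86 s.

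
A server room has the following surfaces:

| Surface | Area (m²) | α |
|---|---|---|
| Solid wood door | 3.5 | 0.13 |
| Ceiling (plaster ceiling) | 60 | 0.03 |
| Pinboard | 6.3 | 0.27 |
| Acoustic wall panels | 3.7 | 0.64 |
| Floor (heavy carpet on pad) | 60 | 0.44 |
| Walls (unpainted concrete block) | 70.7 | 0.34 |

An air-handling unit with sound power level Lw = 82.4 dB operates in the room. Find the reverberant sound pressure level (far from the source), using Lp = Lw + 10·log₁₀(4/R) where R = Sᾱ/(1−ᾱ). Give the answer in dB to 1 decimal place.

A = 56.762 sabins; S = 204.2 m².
ᾱ = 0.2780, so room constant R = A/(1−ᾱ) = 78.618 m².
Lp = Lw + 10 log₁₀(4/R) = 82.4 -12.93 = 69.5 dB.

69.5 dB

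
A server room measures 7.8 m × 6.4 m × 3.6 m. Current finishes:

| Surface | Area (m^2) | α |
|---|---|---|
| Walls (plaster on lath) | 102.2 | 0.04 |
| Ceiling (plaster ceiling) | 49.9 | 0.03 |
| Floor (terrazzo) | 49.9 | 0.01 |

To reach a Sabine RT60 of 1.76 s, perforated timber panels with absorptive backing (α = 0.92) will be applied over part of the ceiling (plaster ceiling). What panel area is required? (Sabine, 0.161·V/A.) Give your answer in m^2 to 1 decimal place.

Summing Sᵢαᵢ: 4.088 + 1.497 + 0.499 → A₁ = 6.084 sabins.
V = 179.712 m³. Target absorption A₂ = 0.161 × 179.712 / 1.76 = 16.440 sabins.
Absorption to add: 16.440 − 6.084 = 10.356 sabins.
Net gain per m^2: Δα = 0.92 − 0.03 = 0.89.
Panel area = 10.356 / 0.89 = 11.6 m^2.

11.6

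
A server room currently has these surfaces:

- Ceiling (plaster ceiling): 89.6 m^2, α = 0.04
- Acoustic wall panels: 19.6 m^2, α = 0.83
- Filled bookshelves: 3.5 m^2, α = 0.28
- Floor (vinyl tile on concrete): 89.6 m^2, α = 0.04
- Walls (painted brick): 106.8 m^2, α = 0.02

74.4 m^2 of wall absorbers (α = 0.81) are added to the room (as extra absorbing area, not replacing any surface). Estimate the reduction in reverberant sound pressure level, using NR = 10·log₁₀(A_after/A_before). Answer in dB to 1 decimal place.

A_before = Σ Sᵢαᵢ = 89.6×0.04 + 19.6×0.83 + 3.5×0.28 + 89.6×0.04 + 106.8×0.02 = 26.552 sabins.
Treatment contributes 74.4·0.81 = 60.264 sabins.
A_after = 26.552 + 60.264 = 86.816 sabins.
Reduction = 10 log₁₀(A_after/A_before) = 10 log₁₀(3.2697) = 5.1 dB.

5.1 dB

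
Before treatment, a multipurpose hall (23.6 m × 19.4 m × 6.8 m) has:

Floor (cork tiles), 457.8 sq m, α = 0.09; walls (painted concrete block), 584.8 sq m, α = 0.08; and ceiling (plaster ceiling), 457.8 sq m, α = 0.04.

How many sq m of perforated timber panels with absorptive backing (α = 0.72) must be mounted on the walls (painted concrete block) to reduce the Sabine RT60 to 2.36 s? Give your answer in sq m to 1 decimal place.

165.8

Summing Sᵢαᵢ: 41.202 + 46.784 + 18.312 → A₁ = 106.298 sabins.
Required A₂ = 0.161·3113.312/2.36 = 212.391 sabins.
Absorption to add: 212.391 − 106.298 = 106.093 sabins.
Net gain per sq m: Δα = 0.72 − 0.08 = 0.64.
Panel area = 106.093 / 0.64 = 165.8 sq m.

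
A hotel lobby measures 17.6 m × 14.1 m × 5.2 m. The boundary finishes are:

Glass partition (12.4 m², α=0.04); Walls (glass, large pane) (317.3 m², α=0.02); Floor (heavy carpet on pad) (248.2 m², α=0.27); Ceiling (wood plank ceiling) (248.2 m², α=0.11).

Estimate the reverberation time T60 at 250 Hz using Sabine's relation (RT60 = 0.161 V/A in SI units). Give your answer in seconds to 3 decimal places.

Equivalent absorption area: A = 12.4×0.04 + 317.3×0.02 + 248.2×0.27 + 248.2×0.11 = 101.158 m².
V = 17.6·14.1·5.2 = 1290.432 m³.
Sabine: RT60 = 0.161 × 1290.432 / 101.158 = 2.054 s.

2.054 s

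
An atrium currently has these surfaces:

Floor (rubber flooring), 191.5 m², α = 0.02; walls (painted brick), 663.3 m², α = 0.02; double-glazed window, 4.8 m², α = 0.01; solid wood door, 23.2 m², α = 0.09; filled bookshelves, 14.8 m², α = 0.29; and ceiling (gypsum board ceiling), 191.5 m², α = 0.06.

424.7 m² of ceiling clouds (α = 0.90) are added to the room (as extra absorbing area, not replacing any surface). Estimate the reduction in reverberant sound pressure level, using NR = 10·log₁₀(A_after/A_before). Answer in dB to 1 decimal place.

10.8 dB

Summing Sᵢαᵢ: 3.830 + 13.266 + 0.048 + 2.088 + 4.292 + 11.490 → A_before = 35.014 sabins.
Treatment contributes 424.7·0.90 = 382.230 sabins.
A_after = 35.014 + 382.230 = 417.244 sabins.
Reduction = 10 log₁₀(A_after/A_before) = 10 log₁₀(11.9165) = 10.8 dB.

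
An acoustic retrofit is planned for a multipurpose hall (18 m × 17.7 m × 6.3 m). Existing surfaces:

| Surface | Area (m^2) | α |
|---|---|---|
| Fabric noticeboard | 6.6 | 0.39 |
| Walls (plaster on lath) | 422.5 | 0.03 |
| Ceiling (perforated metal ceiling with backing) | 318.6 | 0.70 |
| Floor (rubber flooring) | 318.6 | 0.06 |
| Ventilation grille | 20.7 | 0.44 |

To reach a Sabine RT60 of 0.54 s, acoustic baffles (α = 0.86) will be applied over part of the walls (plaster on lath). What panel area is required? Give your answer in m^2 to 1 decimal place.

399.9

A₁ = Σ Sᵢαᵢ = 6.6*0.39 + 422.5*0.03 + 318.6*0.70 + 318.6*0.06 + 20.7*0.44 = 266.493 sabins.
V = 2007.18 m³. Target absorption A₂ = 0.161 × 2007.18 / 0.54 = 598.437 sabins.
ΔA needed = 598.437 − 266.493 = 331.944 sabins.
Each m^2 of panel replacing the walls (plaster on lath) adds (0.86 − 0.03) = 0.83 sabins.
Area = ΔA/Δα = 331.944/0.83 = 399.9 m^2.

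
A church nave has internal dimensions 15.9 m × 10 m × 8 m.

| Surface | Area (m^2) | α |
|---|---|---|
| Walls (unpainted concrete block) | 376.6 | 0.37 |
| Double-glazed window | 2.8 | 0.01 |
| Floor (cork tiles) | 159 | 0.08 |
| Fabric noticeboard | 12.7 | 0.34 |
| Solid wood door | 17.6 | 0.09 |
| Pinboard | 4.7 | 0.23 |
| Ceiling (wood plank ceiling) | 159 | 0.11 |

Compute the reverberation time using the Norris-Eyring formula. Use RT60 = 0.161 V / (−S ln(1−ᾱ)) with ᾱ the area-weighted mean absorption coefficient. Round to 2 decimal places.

Total surface area S = 376.6 + 2.8 + 159 + 12.7 + 17.6 + 4.7 + 159 = 732.4 m^2.
Absorption A = 376.6·0.37 + 2.8·0.01 + 159·0.08 + 12.7·0.34 + 17.6·0.09 + 4.7·0.23 + 159·0.11 = 176.563 sabins.
Mean coefficient ᾱ = A/S = 0.2411.
−S·ln(1−ᾱ) = −732.4 × ln(1 − 0.2411) = 202.058.
V = 15.9 × 10 × 8 = 1272 m³.
RT60 = 0.161 × 1272 / 202.058 = 1.01 s.

1.01 sec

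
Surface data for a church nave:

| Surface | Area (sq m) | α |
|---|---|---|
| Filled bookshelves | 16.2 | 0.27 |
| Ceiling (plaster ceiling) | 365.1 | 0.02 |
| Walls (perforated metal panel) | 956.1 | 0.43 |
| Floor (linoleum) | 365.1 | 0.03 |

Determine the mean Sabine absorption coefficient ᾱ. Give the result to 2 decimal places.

0.25

S = Σ Sᵢ = 16.2 + 365.1 + 956.1 + 365.1 = 1702.5 sq m.
A = 16.2×0.27 + 365.1×0.02 + 956.1×0.43 + 365.1×0.03 = 433.752 sabins.
ᾱ = A/S = 0.25.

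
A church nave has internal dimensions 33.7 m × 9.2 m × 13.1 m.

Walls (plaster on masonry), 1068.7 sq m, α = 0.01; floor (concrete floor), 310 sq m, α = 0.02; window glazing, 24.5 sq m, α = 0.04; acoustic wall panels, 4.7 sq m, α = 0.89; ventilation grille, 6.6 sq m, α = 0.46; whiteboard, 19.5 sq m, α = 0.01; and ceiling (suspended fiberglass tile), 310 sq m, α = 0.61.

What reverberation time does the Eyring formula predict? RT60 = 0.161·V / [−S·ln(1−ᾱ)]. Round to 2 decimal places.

Total surface area S = 1068.7 + 310 + 24.5 + 4.7 + 6.6 + 19.5 + 310 = 1744.0 sq m.
Σ(Sᵢαᵢ) = 1068.7×0.01 + 310×0.02 + 24.5×0.04 + 4.7×0.89 + 6.6×0.46 + 19.5×0.01 + 310×0.61 = 214.381.
ᾱ = 214.381 / 1744.0 = 0.1229.
Eyring denominator: −S ln(1−ᾱ) = 228.698.
V = 33.7 × 9.2 × 13.1 = 4061.524 m³.
RT60 = 0.161 × 4061.524 / 228.698 = 2.86 s.

2.86 s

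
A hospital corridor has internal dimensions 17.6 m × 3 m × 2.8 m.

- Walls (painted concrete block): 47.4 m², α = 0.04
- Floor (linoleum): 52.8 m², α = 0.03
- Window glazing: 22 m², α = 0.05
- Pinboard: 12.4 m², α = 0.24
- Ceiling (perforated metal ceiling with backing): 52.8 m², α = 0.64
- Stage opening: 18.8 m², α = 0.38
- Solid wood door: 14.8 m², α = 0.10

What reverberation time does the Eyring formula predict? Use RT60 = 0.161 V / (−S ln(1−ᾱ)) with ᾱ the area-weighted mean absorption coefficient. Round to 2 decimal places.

0.42 sec

Total surface area S = 47.4 + 52.8 + 22 + 12.4 + 52.8 + 18.8 + 14.8 = 221.0 m².
Absorption A = 47.4×0.04 + 52.8×0.03 + 22×0.05 + 12.4×0.24 + 52.8×0.64 + 18.8×0.38 + 14.8×0.10 = 49.972 sabins.
ᾱ = 49.972 / 221.0 = 0.2261.
−S·ln(1−ᾱ) = −221.0 × ln(1 − 0.2261) = 56.645.
V = 17.6 × 3 × 2.8 = 147.84 m³.
T = 0.161·V/[−S·ln(1−ᾱ)] = 0.161·147.84/56.645 = 0.42 s.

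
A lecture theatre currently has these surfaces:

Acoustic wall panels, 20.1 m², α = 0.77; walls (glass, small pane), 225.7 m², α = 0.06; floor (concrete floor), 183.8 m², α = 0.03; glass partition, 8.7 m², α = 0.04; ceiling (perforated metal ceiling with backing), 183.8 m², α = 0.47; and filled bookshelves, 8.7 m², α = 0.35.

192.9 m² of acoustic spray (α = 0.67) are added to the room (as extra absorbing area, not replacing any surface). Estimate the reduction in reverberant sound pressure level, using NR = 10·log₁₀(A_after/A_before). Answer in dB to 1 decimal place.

Summing Sᵢαᵢ: 15.477 + 13.542 + 5.514 + 0.348 + 86.386 + 3.045 → A_before = 124.312 sabins.
Added absorption = 192.9 × 0.67 = 129.243 sabins.
New total A_after = 253.555 sabins.
Reduction = 10 log₁₀(A_after/A_before) = 10 log₁₀(2.0397) = 3.1 dB.

3.1 dB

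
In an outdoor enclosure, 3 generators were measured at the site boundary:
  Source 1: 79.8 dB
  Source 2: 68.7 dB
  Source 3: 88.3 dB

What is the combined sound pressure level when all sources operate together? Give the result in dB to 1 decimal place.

Σ 10^(Lᵢ/10) = 7.79e+08.
Combined level = 10 log₁₀(7.79e+08) = 88.9 dB.

88.9 dB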